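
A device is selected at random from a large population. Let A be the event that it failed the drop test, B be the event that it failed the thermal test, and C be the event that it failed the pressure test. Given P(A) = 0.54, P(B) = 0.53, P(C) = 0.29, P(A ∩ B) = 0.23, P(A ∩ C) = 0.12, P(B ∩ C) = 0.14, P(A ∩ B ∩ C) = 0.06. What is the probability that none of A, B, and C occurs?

Apply inclusion-exclusion:
P(A ∪ B ∪ C) = 0.54 + 0.53 + 0.29 − 0.23 − 0.12 − 0.14 + 0.06 = 0.93
P(none) = 1 − 0.93 = 0.07

0.07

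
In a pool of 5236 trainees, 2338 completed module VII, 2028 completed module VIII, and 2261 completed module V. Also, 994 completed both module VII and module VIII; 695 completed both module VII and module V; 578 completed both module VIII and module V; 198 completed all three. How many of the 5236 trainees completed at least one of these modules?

Inclusion–exclusion gives
|at least one| = 2338 + 2028 + 2261 − 994 − 695 − 578 + 198 = 4558

4558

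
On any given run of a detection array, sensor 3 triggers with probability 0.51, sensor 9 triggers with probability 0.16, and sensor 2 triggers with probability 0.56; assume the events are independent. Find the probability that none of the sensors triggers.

Independence gives P(none) = ∏(1 − pᵢ).
P(none) = (1 − 0.51) × (1 − 0.16) × (1 − 0.56) = 0.49 × 0.84 × 0.44 = 0.181104

0.181104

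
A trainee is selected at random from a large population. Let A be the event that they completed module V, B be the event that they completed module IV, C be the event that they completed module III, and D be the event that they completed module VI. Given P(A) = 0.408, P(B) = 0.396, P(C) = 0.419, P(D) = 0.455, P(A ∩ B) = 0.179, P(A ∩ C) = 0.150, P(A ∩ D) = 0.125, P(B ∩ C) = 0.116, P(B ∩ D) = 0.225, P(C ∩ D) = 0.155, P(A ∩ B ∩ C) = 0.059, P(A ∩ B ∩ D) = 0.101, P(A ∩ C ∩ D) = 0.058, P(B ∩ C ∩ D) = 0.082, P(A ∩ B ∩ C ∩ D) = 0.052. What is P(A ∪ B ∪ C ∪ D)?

0.976

By inclusion–exclusion:
P(A ∪ B ∪ C ∪ D) = 0.408 + 0.396 + 0.419 + 0.455 − 0.179 − 0.150 − 0.125 − 0.116 − 0.225 − 0.155 + 0.059 + 0.101 + 0.058 + 0.082 − 0.052 = 0.976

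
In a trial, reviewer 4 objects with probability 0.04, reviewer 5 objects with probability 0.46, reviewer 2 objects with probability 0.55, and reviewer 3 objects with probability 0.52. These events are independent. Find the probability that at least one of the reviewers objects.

Since the events are independent, P(none) is the product of the individual non-occurrence probabilities.
P(none) = (1 − 0.04) × (1 − 0.46) × (1 − 0.55) × (1 − 0.52) = 0.96 × 0.54 × 0.45 × 0.48 = 0.1119744
P(at least one) = 1 − 0.1119744 = 0.8880256

0.8880256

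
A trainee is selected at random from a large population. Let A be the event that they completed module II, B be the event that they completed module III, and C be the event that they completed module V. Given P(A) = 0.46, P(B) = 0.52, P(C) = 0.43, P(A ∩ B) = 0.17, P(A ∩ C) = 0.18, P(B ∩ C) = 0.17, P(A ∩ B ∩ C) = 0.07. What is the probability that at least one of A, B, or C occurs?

0.96

P(A ∪ B ∪ C) = 0.46 + 0.52 + 0.43 − 0.17 − 0.18 − 0.17 + 0.07 = 0.96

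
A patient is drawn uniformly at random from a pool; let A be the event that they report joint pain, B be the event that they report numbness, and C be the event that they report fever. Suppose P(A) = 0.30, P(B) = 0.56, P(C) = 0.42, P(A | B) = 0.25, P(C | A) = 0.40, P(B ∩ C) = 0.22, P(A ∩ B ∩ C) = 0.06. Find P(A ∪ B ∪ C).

0.86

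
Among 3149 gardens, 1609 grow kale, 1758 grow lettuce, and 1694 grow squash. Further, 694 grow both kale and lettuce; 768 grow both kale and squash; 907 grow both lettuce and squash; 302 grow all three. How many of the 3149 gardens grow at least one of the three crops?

2994

By inclusion-exclusion,
|union| = 1609 + 1758 + 1694 − 694 − 768 − 907 + 302 = 2994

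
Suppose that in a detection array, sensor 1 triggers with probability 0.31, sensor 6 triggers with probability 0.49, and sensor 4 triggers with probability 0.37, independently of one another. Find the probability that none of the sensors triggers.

0.221697

Independence gives P(none) = ∏(1 − pᵢ).
P(none) = (1 − 0.31) × (1 − 0.49) × (1 − 0.37) = 0.69 × 0.51 × 0.63 = 0.221697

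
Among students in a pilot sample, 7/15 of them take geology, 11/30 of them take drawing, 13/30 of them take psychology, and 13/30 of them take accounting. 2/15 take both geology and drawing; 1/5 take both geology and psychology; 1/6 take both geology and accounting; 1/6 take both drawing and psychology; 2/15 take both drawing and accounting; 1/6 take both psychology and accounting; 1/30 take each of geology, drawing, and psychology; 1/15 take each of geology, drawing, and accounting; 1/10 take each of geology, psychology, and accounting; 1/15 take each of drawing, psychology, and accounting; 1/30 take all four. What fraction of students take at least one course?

Apply inclusion-exclusion:
P(union) = 7/15 + 11/30 + 13/30 + 13/30 − 2/15 − 1/5 − 1/6 − 1/6 − 2/15 − 1/6 + 1/30 + 1/15 + 1/10 + 1/15 − 1/30 = 29/30

29/30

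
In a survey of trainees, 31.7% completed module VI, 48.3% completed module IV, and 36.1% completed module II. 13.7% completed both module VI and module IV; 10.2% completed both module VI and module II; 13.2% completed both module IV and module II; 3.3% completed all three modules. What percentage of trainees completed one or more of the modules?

82.3%

Inclusion–exclusion gives
P(union) = 31.7 + 48.3 + 36.1 − 13.7 − 10.2 − 13.2 + 3.3 = 82.3%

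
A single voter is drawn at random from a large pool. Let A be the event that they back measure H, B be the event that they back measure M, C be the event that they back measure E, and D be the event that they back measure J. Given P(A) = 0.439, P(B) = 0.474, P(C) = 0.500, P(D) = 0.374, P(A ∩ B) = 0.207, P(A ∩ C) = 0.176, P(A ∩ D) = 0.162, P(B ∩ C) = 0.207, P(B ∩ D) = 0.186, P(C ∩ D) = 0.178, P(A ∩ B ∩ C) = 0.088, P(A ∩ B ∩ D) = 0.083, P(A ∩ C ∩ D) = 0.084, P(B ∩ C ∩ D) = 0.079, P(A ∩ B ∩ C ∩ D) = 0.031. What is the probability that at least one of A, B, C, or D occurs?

0.974

P(A ∪ B ∪ C ∪ D) = 0.439 + 0.474 + 0.500 + 0.374 − 0.207 − 0.176 − 0.162 − 0.207 − 0.186 − 0.178 + 0.088 + 0.083 + 0.084 + 0.079 − 0.031 = 0.974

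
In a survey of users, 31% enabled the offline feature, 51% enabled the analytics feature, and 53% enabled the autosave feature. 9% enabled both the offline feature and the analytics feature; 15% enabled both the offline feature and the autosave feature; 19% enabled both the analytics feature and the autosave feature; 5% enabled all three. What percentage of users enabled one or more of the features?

By inclusion-exclusion,
P(≥1) = 31 + 51 + 53 − 9 − 15 − 19 + 5 = 97%

97%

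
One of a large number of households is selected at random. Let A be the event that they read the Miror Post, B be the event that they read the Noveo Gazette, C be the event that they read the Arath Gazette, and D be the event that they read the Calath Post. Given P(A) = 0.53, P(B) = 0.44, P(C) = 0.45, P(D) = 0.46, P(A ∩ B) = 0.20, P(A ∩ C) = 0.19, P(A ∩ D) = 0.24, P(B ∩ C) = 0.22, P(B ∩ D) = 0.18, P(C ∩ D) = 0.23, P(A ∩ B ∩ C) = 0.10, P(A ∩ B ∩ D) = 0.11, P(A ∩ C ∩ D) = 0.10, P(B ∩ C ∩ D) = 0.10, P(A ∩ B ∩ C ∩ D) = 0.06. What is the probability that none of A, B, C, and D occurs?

0.03

By inclusion–exclusion:
P(A ∪ B ∪ C ∪ D) = 0.53 + 0.44 + 0.45 + 0.46 − 0.20 − 0.19 − 0.24 − 0.22 − 0.18 − 0.23 + 0.10 + 0.11 + 0.10 + 0.10 − 0.06 = 0.97
P(none) = 1 − 0.97 = 0.03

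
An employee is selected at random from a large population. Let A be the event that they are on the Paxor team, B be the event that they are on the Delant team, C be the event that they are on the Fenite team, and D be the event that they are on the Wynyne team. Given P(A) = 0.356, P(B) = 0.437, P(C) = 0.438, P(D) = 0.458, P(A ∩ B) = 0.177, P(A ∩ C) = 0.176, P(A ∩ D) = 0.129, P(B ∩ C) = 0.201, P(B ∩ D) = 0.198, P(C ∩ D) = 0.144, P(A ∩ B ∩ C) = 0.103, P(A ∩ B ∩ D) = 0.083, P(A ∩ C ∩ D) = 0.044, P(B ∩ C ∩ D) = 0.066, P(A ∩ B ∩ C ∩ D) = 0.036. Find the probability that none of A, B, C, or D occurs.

0.076

By inclusion–exclusion:
P(A ∪ B ∪ C ∪ D) = 0.356 + 0.437 + 0.438 + 0.458 − 0.177 − 0.176 − 0.129 − 0.201 − 0.198 − 0.144 + 0.103 + 0.083 + 0.044 + 0.066 − 0.036 = 0.924
P(none) = 1 − 0.924 = 0.076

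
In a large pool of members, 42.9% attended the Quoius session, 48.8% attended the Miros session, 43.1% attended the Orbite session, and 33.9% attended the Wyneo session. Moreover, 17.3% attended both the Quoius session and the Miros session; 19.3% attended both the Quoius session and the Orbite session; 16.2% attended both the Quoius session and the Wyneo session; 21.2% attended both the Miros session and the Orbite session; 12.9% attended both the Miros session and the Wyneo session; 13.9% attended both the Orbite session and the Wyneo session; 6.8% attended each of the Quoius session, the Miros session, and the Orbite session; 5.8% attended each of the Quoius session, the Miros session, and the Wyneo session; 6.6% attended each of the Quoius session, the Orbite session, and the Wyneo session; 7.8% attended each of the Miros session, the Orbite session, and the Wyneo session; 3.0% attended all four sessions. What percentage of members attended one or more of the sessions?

91.9%

Inclusion–exclusion gives
P(≥1) = 42.9 + 48.8 + 43.1 + 33.9 − 17.3 − 19.3 − 16.2 − 21.2 − 12.9 − 13.9 + 6.8 + 5.8 + 6.6 + 7.8 − 3.0 = 91.9%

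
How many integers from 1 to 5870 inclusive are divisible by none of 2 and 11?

2668

floor(5870/2) + floor(5870/11) − floor(5870/22) = 2935 + 533 − 266 = 3202
5870 − 3202 = 2668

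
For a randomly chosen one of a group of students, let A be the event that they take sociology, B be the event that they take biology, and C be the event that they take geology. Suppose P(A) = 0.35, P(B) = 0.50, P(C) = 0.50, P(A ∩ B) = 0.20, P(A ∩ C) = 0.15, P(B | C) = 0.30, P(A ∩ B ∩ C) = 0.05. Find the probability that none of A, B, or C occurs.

0.10

P(B ∩ C) = P(C)·P(B|C) = 0.50 × 0.30 = 0.15
P(A ∪ B ∪ C) = 0.35 + 0.50 + 0.50 − 0.20 − 0.15 − 0.15 + 0.05 = 0.90
P(none) = 1 − 0.90 = 0.10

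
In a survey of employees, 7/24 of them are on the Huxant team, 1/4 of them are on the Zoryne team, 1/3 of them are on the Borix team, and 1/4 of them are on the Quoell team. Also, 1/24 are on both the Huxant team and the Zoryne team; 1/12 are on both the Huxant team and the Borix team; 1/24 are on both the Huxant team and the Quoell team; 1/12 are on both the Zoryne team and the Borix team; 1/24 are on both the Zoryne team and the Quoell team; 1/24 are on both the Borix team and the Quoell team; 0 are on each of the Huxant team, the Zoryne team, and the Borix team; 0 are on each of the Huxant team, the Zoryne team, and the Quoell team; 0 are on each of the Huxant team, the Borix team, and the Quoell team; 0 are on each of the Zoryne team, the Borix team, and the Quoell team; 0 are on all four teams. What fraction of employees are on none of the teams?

P(≥1) = 7/24 + 1/4 + 1/3 + 1/4 − 1/24 − 1/12 − 1/24 − 1/12 − 1/24 − 1/24 + 0 + 0 + 0 + 0 − 0 = 19/24
P(none) = 1 − 19/24 = 5/24

5/24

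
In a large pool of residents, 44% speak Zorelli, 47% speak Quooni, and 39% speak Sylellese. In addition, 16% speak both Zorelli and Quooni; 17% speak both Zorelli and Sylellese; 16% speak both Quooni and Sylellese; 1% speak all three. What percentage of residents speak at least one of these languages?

Using inclusion–exclusion:
P(≥1) = 44 + 47 + 39 − 16 − 17 − 16 + 1 = 82%

82%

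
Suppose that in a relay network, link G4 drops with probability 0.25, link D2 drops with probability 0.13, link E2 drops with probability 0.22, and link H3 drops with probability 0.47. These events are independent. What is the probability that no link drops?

0.2697435

P(none) = (1 − 0.25) × (1 − 0.13) × (1 − 0.22) × (1 − 0.47) = 0.75 × 0.87 × 0.78 × 0.53 = 0.2697435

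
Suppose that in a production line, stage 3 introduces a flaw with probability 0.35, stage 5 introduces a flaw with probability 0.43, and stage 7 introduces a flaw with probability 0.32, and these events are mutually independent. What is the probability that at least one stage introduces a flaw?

0.74806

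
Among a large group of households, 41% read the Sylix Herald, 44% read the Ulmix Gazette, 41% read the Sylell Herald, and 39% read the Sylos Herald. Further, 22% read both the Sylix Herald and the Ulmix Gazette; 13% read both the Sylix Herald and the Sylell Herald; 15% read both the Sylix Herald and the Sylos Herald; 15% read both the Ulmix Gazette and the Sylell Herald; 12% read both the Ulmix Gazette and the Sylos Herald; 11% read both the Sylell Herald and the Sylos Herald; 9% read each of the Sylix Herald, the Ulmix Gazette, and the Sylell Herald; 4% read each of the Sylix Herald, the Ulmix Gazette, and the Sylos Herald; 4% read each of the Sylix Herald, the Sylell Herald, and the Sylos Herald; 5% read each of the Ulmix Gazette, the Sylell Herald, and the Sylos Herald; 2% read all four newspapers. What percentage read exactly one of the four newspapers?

47%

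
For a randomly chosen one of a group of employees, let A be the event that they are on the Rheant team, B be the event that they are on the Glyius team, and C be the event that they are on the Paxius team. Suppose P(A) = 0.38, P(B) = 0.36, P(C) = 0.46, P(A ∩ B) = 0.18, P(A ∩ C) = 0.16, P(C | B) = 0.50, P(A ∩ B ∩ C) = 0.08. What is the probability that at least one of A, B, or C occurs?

0.76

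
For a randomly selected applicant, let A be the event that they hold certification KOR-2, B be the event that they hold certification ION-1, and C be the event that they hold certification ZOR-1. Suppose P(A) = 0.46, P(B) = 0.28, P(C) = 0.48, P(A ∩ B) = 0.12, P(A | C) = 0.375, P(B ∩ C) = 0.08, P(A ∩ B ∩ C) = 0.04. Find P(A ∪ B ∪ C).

0.88

P(A ∩ C) = P(C)·P(A|C) = 0.48 × 0.375 = 0.18
P(A ∪ B ∪ C) = 0.46 + 0.28 + 0.48 − 0.12 − 0.18 − 0.08 + 0.04 = 0.88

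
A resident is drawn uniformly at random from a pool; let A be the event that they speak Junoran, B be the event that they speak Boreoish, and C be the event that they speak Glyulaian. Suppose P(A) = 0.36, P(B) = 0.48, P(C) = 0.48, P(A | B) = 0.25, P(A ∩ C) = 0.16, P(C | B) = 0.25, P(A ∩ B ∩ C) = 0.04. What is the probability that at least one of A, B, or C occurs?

0.96

P(A ∩ B) = P(B)·P(A|B) = 0.48 × 0.25 = 0.12
P(B ∩ C) = P(B)·P(C|B) = 0.48 × 0.25 = 0.12
P(A ∪ B ∪ C) = 0.36 + 0.48 + 0.48 − 0.12 − 0.16 − 0.12 + 0.04 = 0.96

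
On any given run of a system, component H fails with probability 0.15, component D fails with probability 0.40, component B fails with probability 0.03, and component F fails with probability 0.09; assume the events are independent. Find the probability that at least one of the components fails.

0.549823

P(none) = (1 − 0.15) × (1 − 0.40) × (1 − 0.03) × (1 − 0.09) = 0.85 × 0.60 × 0.97 × 0.91 = 0.450177
P(at least one) = 1 − 0.450177 = 0.549823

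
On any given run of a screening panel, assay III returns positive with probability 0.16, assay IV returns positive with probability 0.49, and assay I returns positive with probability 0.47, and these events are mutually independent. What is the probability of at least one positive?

0.772948

P(none) = (1 − 0.16) × (1 − 0.49) × (1 − 0.47) = 0.84 × 0.51 × 0.53 = 0.227052
P(at least one) = 1 − 0.227052 = 0.772948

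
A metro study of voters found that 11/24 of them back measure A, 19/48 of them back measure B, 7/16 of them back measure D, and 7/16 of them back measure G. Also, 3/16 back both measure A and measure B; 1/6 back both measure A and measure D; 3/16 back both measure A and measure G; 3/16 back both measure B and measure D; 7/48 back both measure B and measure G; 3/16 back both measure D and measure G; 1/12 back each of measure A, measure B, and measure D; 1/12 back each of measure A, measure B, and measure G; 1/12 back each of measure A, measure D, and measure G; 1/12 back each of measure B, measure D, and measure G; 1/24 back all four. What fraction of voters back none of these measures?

Using inclusion–exclusion:
P(union) = 11/24 + 19/48 + 7/16 + 7/16 − 3/16 − 1/6 − 3/16 − 3/16 − 7/48 − 3/16 + 1/12 + 1/12 + 1/12 + 1/12 − 1/24 = 23/24
P(none) = 1 − 23/24 = 1/24

1/24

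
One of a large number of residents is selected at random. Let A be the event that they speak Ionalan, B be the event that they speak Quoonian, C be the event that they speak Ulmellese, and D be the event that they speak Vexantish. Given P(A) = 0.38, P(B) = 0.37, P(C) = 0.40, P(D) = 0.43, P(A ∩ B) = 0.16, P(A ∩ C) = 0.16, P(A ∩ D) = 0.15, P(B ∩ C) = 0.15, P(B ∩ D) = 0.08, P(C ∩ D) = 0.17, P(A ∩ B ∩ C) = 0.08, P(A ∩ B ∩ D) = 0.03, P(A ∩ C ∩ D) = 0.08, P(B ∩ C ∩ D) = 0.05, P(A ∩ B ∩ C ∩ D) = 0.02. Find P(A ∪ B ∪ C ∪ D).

P(A ∪ B ∪ C ∪ D) = 0.38 + 0.37 + 0.40 + 0.43 − 0.16 − 0.16 − 0.15 − 0.15 − 0.08 − 0.17 + 0.08 + 0.03 + 0.08 + 0.05 − 0.02 = 0.93

0.93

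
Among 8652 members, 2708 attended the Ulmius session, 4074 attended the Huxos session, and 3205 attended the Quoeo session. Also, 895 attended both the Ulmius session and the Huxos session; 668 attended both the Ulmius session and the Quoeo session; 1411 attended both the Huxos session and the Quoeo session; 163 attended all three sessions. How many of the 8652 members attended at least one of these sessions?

7176

Inclusion–exclusion gives
N(≥1) = 2708 + 4074 + 3205 − 895 − 668 − 1411 + 163 = 7176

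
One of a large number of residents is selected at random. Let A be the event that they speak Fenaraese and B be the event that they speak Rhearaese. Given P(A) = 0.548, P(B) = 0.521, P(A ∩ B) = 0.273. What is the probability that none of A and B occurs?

0.204

P(A ∪ B) = 0.548 + 0.521 − 0.273 = 0.796
P(none) = 1 − 0.796 = 0.204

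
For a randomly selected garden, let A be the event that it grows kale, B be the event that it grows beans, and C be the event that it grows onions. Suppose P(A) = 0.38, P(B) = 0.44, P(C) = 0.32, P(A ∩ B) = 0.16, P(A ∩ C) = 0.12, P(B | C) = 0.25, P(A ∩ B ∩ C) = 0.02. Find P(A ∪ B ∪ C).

P(B ∩ C) = P(C)·P(B|C) = 0.32 × 0.25 = 0.08
Using inclusion–exclusion:
P(A ∪ B ∪ C) = 0.38 + 0.44 + 0.32 − 0.16 − 0.12 − 0.08 + 0.02 = 0.80

0.80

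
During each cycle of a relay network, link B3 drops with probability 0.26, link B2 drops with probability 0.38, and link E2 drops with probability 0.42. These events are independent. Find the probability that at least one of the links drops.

0.733896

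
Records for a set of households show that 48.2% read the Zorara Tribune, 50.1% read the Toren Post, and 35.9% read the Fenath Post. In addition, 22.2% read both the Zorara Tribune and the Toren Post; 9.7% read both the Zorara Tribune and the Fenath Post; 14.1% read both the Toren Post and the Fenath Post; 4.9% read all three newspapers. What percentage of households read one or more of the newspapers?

Apply inclusion-exclusion:
P(union) = 48.2 + 50.1 + 35.9 − 22.2 − 9.7 − 14.1 + 4.9 = 93.1%

93.1%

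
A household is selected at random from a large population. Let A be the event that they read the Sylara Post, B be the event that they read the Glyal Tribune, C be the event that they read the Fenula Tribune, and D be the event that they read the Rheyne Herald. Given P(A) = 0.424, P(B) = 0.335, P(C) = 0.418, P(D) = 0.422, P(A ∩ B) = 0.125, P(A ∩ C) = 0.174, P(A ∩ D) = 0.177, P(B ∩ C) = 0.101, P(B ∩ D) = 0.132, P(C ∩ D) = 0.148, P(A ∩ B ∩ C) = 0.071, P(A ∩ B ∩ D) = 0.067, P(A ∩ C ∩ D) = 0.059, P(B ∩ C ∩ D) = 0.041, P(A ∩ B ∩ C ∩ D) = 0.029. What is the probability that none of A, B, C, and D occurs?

Apply inclusion-exclusion:
P(A ∪ B ∪ C ∪ D) = 0.424 + 0.335 + 0.418 + 0.422 − 0.125 − 0.174 − 0.177 − 0.101 − 0.132 − 0.148 + 0.071 + 0.067 + 0.059 + 0.041 − 0.029 = 0.951
P(none) = 1 − 0.951 = 0.049

0.049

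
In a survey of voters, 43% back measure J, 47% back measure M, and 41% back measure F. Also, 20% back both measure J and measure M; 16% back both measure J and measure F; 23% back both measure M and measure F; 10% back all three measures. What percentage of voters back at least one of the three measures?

82%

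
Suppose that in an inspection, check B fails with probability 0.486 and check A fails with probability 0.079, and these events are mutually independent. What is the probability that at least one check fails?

Since the events are independent, P(none) is the product of the individual non-occurrence probabilities.
P(none) = (1 − 0.486) × (1 − 0.079) = 0.514 × 0.921 = 0.473394
P(at least one) = 1 − 0.473394 = 0.526606

0.526606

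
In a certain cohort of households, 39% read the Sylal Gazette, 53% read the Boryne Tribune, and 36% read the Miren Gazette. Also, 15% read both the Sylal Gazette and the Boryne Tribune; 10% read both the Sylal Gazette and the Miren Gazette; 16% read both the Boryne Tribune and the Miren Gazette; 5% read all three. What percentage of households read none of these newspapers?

By inclusion–exclusion:
P(at least one) = 39 + 53 + 36 − 15 − 10 − 16 + 5 = 92%
P(none) = 100% − 92% = 8%

8%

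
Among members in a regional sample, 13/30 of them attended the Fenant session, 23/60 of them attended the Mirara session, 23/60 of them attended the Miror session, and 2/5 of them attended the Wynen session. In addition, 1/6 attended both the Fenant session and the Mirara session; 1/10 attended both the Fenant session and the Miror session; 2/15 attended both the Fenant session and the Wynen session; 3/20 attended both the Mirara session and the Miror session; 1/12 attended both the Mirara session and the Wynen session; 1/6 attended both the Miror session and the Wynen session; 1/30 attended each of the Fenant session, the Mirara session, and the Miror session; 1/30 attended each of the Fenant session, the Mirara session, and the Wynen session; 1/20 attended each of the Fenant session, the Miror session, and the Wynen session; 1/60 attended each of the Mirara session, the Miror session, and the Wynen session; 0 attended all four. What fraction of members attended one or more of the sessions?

14/15

By inclusion-exclusion,
P(≥1) = 13/30 + 23/60 + 23/60 + 2/5 − 1/6 − 1/10 − 2/15 − 3/20 − 1/12 − 1/6 + 1/30 + 1/30 + 1/20 + 1/60 − 0 = 14/15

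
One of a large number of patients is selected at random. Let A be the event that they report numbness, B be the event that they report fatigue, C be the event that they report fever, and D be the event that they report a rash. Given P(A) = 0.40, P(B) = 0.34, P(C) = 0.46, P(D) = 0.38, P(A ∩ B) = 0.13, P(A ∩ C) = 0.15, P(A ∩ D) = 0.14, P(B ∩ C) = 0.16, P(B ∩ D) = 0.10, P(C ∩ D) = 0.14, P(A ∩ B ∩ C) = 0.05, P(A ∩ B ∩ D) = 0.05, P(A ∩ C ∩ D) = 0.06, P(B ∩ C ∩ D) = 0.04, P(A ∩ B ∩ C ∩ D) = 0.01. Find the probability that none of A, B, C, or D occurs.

0.05

P(A ∪ B ∪ C ∪ D) = 0.40 + 0.34 + 0.46 + 0.38 − 0.13 − 0.15 − 0.14 − 0.16 − 0.10 − 0.14 + 0.05 + 0.05 + 0.06 + 0.04 − 0.01 = 0.95
P(none) = 1 − 0.95 = 0.05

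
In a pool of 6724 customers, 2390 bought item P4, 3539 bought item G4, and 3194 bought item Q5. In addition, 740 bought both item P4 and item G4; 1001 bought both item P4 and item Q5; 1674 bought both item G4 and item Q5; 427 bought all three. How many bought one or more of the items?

6135

N(≥1) = 2390 + 3539 + 3194 − 740 − 1001 − 1674 + 427 = 6135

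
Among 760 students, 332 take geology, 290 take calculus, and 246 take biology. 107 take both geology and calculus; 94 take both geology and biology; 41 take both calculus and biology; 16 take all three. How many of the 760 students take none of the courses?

|union| = 332 + 290 + 246 − 107 − 94 − 41 + 16 = 642
None: 760 − 642 = 118

118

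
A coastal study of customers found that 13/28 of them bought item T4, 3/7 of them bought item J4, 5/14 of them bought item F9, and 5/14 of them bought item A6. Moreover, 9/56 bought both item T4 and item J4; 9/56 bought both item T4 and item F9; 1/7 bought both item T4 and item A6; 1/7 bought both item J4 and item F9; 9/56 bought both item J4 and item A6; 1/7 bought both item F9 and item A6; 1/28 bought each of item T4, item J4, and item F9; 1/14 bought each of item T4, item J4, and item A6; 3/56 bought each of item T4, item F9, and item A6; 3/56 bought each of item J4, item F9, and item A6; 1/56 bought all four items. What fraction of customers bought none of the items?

3/28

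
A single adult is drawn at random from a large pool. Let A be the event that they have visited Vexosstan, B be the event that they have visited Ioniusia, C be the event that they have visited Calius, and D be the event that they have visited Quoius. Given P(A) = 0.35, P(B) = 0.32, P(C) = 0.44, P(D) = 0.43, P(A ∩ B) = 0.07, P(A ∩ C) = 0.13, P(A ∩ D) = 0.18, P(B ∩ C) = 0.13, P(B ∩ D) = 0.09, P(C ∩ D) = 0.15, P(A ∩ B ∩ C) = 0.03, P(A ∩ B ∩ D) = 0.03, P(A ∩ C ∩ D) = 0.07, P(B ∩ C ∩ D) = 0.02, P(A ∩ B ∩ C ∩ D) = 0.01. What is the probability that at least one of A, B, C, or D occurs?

Inclusion–exclusion gives
P(A ∪ B ∪ C ∪ D) = 0.35 + 0.32 + 0.44 + 0.43 − 0.07 − 0.13 − 0.18 − 0.13 − 0.09 − 0.15 + 0.03 + 0.03 + 0.07 + 0.02 − 0.01 = 0.93

0.93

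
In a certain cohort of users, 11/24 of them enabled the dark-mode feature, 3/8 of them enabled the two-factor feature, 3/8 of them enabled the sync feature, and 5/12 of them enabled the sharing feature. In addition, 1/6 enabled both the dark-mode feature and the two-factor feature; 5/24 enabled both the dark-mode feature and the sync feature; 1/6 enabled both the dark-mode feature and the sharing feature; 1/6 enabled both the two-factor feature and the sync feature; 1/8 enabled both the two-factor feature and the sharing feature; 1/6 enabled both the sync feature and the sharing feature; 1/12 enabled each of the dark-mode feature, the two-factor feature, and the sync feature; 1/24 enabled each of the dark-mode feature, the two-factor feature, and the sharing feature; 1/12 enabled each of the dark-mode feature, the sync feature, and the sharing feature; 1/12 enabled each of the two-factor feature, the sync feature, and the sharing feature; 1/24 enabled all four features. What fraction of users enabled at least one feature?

Using inclusion–exclusion:
P(union) = 11/24 + 3/8 + 3/8 + 5/12 − 1/6 − 5/24 − 1/6 − 1/6 − 1/8 − 1/6 + 1/12 + 1/24 + 1/12 + 1/12 − 1/24 = 7/8

7/8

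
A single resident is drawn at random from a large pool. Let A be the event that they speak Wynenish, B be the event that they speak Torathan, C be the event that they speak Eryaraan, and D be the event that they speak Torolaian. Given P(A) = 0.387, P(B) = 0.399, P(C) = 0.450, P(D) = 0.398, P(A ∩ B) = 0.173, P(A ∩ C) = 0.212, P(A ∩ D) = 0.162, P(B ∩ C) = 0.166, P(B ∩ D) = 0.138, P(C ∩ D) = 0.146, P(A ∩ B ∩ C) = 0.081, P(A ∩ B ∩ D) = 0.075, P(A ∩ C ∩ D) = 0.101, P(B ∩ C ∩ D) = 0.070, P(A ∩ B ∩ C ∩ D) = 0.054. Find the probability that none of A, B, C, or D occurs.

P(A ∪ B ∪ C ∪ D) = 0.387 + 0.399 + 0.450 + 0.398 − 0.173 − 0.212 − 0.162 − 0.166 − 0.138 − 0.146 + 0.081 + 0.075 + 0.101 + 0.070 − 0.054 = 0.910
P(none) = 1 − 0.910 = 0.090

0.090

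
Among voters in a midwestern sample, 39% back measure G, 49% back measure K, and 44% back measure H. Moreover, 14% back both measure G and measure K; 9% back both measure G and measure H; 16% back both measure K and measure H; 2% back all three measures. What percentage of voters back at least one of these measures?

95%

Using inclusion–exclusion:
P(union) = 39 + 49 + 44 − 14 − 9 − 16 + 2 = 95%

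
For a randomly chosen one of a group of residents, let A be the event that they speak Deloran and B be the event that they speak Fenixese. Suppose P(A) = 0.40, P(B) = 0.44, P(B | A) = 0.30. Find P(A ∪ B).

P(A ∩ B) = P(A)·P(B|A) = 0.40 × 0.30 = 0.12
Using inclusion–exclusion:
P(A ∪ B) = 0.40 + 0.44 − 0.12 = 0.72

0.72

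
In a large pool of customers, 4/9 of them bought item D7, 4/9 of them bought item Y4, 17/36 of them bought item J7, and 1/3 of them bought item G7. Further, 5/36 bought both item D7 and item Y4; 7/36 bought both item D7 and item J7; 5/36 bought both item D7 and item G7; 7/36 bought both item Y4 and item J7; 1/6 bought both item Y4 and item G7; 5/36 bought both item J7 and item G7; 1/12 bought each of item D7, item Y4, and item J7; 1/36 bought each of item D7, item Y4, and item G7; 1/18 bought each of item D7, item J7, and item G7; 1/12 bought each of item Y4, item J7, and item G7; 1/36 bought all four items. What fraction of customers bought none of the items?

By inclusion–exclusion:
P(union) = 4/9 + 4/9 + 17/36 + 1/3 − 5/36 − 7/36 − 5/36 − 7/36 − 1/6 − 5/36 + 1/12 + 1/36 + 1/18 + 1/12 − 1/36 = 17/18
P(none) = 1 − 17/18 = 1/18

1/18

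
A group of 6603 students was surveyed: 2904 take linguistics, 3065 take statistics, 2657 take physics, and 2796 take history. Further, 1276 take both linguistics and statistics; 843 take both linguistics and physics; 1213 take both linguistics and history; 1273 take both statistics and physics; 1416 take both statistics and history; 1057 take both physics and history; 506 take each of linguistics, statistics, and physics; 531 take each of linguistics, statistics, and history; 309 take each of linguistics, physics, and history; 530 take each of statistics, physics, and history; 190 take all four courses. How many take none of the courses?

Using inclusion–exclusion:
|at least one| = 2904 + 3065 + 2657 + 2796 − 1276 − 843 − 1213 − 1273 − 1416 − 1057 + 506 + 531 + 309 + 530 − 190 = 6030
None: 6603 − 6030 = 573

573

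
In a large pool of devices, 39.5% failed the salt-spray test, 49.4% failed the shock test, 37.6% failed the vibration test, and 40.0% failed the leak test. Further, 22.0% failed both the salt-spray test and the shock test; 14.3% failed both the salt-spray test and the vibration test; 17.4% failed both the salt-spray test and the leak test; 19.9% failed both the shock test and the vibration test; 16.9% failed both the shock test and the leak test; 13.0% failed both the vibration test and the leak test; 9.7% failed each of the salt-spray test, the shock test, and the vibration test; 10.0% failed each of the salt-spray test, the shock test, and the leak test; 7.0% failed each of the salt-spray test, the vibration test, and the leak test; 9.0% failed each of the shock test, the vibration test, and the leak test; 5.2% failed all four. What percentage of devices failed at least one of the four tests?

By inclusion–exclusion:
P(at least one) = 39.5 + 49.4 + 37.6 + 40.0 − 22.0 − 14.3 − 17.4 − 19.9 − 16.9 − 13.0 + 9.7 + 10.0 + 7.0 + 9.0 − 5.2 = 93.5%

93.5%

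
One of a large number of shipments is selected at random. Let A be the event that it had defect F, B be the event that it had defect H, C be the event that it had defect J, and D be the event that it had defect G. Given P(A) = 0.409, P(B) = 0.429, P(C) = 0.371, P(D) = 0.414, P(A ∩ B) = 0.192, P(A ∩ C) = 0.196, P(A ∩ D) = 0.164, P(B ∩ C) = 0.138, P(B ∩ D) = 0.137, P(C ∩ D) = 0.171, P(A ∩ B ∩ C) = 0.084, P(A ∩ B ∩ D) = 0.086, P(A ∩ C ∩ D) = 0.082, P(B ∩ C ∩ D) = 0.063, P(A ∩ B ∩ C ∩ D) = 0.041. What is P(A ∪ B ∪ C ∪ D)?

0.899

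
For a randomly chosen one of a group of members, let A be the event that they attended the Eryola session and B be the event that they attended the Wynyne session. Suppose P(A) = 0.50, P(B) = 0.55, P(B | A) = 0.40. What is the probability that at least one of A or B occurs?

0.85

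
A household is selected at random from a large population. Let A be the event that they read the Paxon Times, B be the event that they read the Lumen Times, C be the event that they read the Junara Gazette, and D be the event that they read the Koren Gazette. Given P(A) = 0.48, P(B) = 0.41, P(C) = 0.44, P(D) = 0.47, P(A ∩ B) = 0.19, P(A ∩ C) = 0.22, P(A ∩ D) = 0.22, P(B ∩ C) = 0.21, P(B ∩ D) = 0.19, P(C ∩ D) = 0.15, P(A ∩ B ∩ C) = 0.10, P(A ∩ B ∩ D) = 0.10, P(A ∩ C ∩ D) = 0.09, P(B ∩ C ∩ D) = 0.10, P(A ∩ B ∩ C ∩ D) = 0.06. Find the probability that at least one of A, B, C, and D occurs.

Apply inclusion-exclusion:
P(A ∪ B ∪ C ∪ D) = 0.48 + 0.41 + 0.44 + 0.47 − 0.19 − 0.22 − 0.22 − 0.21 − 0.19 − 0.15 + 0.10 + 0.10 + 0.09 + 0.10 − 0.06 = 0.95

0.95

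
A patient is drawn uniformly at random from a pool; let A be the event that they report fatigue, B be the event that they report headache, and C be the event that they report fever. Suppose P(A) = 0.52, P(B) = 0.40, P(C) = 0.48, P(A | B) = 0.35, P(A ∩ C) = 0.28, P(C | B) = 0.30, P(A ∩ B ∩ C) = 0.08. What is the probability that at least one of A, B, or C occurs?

P(A ∩ B) = P(B)·P(A|B) = 0.40 × 0.35 = 0.14
P(B ∩ C) = P(B)·P(C|B) = 0.40 × 0.30 = 0.12
P(A ∪ B ∪ C) = 0.52 + 0.40 + 0.48 − 0.14 − 0.28 − 0.12 + 0.08 = 0.94

0.94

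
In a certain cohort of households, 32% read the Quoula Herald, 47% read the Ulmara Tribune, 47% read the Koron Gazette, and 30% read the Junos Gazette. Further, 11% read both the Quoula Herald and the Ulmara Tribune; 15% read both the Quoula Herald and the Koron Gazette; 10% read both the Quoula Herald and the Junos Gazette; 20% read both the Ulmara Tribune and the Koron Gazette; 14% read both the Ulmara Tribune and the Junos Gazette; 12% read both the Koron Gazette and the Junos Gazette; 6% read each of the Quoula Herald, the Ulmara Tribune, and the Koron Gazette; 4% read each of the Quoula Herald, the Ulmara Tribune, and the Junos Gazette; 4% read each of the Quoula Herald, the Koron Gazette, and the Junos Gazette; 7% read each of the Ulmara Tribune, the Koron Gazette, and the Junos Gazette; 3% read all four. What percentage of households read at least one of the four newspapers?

By inclusion-exclusion,
P(≥1) = 32 + 47 + 47 + 30 − 11 − 15 − 10 − 20 − 14 − 12 + 6 + 4 + 4 + 7 − 3 = 92%

92%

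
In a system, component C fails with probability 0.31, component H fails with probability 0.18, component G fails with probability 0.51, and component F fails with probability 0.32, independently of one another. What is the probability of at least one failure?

P(none) = (1 − 0.31) × (1 − 0.18) × (1 − 0.51) × (1 − 0.32) = 0.69 × 0.82 × 0.49 × 0.68 = 0.18852456
P(at least one) = 1 − 0.18852456 = 0.81147544

0.81147544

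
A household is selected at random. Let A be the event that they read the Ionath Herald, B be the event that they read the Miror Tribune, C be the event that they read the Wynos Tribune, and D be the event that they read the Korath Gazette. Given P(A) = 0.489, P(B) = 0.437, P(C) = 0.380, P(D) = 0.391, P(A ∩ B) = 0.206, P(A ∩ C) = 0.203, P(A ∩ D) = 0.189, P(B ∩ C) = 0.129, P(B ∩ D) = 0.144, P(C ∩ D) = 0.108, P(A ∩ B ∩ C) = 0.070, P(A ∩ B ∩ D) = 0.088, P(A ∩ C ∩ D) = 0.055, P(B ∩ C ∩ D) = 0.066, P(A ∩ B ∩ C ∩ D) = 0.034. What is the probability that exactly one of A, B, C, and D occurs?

0.440

By inclusion–exclusion (exactly-one form):
P(exactly one) = 0.489 + 0.437 + 0.380 + 0.391 − 2·0.206 − 2·0.203 − 2·0.189 − 2·0.129 − 2·0.144 − 2·0.108 + 3·0.070 + 3·0.088 + 3·0.055 + 3·0.066 − 4·0.034 = 0.440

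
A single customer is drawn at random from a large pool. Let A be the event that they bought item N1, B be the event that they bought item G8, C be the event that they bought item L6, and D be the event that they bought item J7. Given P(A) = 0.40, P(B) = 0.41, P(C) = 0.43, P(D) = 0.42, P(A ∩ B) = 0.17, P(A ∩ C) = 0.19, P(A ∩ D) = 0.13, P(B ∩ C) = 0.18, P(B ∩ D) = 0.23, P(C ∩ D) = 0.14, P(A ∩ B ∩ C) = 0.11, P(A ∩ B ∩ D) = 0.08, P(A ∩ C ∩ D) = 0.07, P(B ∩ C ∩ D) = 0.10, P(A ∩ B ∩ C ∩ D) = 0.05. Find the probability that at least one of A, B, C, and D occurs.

0.93

By inclusion-exclusion,
P(A ∪ B ∪ C ∪ D) = 0.40 + 0.41 + 0.43 + 0.42 − 0.17 − 0.19 − 0.13 − 0.18 − 0.23 − 0.14 + 0.11 + 0.08 + 0.07 + 0.10 − 0.05 = 0.93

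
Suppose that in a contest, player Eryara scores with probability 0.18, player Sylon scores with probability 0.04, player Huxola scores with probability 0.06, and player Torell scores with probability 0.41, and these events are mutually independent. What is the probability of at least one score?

0.56341888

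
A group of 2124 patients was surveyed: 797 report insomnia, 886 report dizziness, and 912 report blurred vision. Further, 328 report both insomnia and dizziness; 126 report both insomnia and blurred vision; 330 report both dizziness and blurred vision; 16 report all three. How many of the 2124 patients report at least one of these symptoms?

1827

|at least one| = 797 + 886 + 912 − 328 − 126 − 330 + 16 = 1827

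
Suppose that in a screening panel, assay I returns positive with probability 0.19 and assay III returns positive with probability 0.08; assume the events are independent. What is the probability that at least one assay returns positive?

P(none) = (1 − 0.19) × (1 − 0.08) = 0.81 × 0.92 = 0.7452
P(at least one) = 1 − 0.7452 = 0.2548

0.2548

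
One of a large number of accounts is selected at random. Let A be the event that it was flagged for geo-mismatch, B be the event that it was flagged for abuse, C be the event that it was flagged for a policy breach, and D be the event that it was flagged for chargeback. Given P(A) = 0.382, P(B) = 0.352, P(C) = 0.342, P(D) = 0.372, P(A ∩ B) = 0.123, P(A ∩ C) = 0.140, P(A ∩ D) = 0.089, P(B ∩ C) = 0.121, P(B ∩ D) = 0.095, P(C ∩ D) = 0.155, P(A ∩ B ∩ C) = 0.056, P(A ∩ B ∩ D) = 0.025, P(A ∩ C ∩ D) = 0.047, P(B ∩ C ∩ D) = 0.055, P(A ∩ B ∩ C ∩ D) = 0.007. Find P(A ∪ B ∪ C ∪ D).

By inclusion-exclusion,
P(A ∪ B ∪ C ∪ D) = 0.382 + 0.352 + 0.342 + 0.372 − 0.123 − 0.140 − 0.089 − 0.121 − 0.095 − 0.155 + 0.056 + 0.025 + 0.047 + 0.055 − 0.007 = 0.901

0.901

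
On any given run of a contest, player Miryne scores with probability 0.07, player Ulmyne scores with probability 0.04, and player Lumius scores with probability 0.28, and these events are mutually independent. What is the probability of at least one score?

0.357184

Since the events are independent, P(none) is the product of the individual non-occurrence probabilities.
P(none) = (1 − 0.07) × (1 − 0.04) × (1 − 0.28) = 0.93 × 0.96 × 0.72 = 0.642816
P(at least one) = 1 − 0.642816 = 0.357184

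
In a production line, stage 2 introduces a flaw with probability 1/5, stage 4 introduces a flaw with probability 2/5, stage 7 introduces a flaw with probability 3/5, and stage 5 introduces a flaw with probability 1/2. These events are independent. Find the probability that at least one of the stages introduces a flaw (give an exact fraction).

113/125

Since the events are independent, P(none) is the product of the individual non-occurrence probabilities.
P(none) = (1 − 1/5) × (1 − 2/5) × (1 − 3/5) × (1 − 1/2) = 4/5 × 3/5 × 2/5 × 1/2 = 12/125
P(at least one) = 1 − 12/125 = 113/125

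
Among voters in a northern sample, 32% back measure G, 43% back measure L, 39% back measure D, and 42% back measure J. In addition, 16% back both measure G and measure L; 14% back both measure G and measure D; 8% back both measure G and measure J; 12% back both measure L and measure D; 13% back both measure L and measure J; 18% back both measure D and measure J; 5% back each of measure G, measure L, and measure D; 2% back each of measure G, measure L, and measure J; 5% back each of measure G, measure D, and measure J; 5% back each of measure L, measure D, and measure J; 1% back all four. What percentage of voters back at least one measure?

91%

Apply inclusion-exclusion:
P(≥1) = 32 + 43 + 39 + 42 − 16 − 14 − 8 − 12 − 13 − 18 + 5 + 2 + 5 + 5 − 1 = 91%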